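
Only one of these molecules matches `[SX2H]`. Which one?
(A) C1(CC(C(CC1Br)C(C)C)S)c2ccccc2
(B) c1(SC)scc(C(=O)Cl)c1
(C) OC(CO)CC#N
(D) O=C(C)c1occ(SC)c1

A

[SX2H] describes an aliphatic sulfur with two connections, one being H (a thiol).
(A) contains a thiol (-SH), which satisfies every atom and bond constraint.
(B) has a methylthio ether (-SCH3) but the sulfur has H0 (bonded to two carbons), not H1.
(C) has a hydroxyl group (-OH) but it is an -OH, not an -SH.
(D) has a methylthio ether (-SCH3) but the sulfur has H0 (bonded to two carbons), not H1.
So the answer is (A).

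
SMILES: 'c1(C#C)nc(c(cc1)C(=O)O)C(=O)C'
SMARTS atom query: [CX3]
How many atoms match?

Check the 14 heavy atoms by environment: 1× n (aromatic, X2) → no; 5× c (aromatic, X3) → no; 2× C (X3) → match; 2× O (X1) → no; 1× C (X4) → no; 1× O (X2) → no; 2× C (X2) → no.
That gives 2 matching atoms.

2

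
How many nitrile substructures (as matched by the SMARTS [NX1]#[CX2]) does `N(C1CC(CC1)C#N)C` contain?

[NX1]#[CX2] is the SMARTS for a nitrile: a nitrogen triple-bonded to a two-connected carbon.
Exactly one fragment in the molecule meets all constraints, giving 1 match.

1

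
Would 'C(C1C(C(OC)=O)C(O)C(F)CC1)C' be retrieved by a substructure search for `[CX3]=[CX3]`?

The pattern [CX3]=[CX3] describes a non-aromatic C=C double bond between two sp2 carbons — an alkene.
The closest candidate here is an ethyl group (-CH2CH3), but its C-C bond is a single bond between CX4 carbons, not CX3=CX3. No other fragment satisfies the full query, so there is no match.

No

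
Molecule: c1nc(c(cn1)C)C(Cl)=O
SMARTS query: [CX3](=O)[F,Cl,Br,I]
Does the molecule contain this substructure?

Yes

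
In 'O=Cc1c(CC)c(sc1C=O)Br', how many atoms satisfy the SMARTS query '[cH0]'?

4

Check the 12 heavy atoms by environment: 1× s (aromatic, H0) → no; 4× c (aromatic, H0) → match; 2× C (H1) → no; 2× O (H0) → no; 1× Br (H0) → no; 1× C (H2) → no; 1× C (H3) → no.
That gives 4 matching atoms.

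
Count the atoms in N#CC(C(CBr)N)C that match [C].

5

Check the 8 heavy atoms by environment: 5× C → match; 2× N → no; 1× Br → no.
That gives 5 matching atoms.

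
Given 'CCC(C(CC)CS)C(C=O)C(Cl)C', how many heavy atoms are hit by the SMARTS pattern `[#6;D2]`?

Check the 14 heavy atoms by environment: 3× C (D1) → no; 4× C (D3) → no; 4× C (D2) → match; 1× O (D1) → no; 1× Cl (D1) → no; 1× S (D1) → no.
That gives 4 matching atoms.

4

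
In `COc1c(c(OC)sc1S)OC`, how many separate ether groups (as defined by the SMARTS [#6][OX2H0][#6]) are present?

[#6][OX2H0][#6] is the SMARTS for an ether: an aliphatic oxygen bridging two carbons with no H on the oxygen.
The molecule carries 3 separate instances of a methoxy ether (-OCH3) meeting every constraint; each maps to a distinct set of atoms, giving 3 matches.

3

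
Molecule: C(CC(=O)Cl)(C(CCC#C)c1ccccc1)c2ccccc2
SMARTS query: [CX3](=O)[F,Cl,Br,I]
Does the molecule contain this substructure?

Yes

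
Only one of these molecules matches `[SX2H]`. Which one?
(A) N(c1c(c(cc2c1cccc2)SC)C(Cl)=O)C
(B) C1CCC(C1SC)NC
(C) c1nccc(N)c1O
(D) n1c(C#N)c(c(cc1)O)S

D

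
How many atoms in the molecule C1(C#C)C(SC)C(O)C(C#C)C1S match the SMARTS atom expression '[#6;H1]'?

The query [#6;H1] means: any carbon bearing exactly one hydrogen.
Check the 13 heavy atoms by environment: 7× C (H1) → match; 1× O (H1) → no; 1× S (H0) → no; 1× C (H3) → no; 2× C (H0) → no; 1× S (H1) → no.
That gives 7 matching atoms.

7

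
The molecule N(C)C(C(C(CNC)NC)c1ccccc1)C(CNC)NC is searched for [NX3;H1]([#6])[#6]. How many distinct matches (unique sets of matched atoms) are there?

[NX3;H1]([#6])[#6] is the SMARTS for a secondary amine: a trivalent nitrogen with one H, bonded to two carbons.
The molecule carries 5 separate instances of an N-methylamino group (-NHCH3) meeting every constraint; each maps to a distinct set of atoms, giving 5 matches.

5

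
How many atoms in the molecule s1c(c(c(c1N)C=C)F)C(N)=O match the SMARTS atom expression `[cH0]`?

4

The query [cH0] means: aromatic carbon with no attached hydrogen (substituted or ring-fusion).
Check the 12 heavy atoms by environment: 1× s (aromatic, H0) → no; 4× c (aromatic, H0) → match; 1× C (H1) → no; 1× C (H2) → no; 1× F (H0) → no; 1× C (H0) → no; 1× O (H0) → no; 2× N (H2) → no.
That gives 4 matching atoms.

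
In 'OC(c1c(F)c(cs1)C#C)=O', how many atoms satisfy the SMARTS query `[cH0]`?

3

The query [cH0] means: aromatic carbon with no attached hydrogen (substituted or ring-fusion).
Check the 11 heavy atoms by environment: 1× s (aromatic, H0) → no; 1× c (aromatic, H1) → no; 3× c (aromatic, H0) → match; 2× C (H0) → no; 1× O (H0) → no; 1× O (H1) → no; 1× C (H1) → no; 1× F (H0) → no.
That gives 3 matching atoms.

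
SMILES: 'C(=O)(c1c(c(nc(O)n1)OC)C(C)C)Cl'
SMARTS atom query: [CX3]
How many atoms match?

1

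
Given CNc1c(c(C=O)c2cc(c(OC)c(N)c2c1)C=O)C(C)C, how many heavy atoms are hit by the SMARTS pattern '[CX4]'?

5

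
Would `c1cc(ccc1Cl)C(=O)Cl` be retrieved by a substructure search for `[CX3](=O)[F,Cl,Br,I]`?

Yes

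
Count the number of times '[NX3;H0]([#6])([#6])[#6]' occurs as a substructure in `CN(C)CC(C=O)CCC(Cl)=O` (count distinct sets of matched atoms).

1

[NX3;H0]([#6])([#6])[#6] is the SMARTS for a tertiary amine: a trivalent nitrogen with no H, bonded to three carbons.
Exactly one fragment in the molecule meets all constraints, giving 1 match.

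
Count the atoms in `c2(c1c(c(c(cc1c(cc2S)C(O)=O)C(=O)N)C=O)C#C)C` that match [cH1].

Check the 22 heavy atoms by environment: 8× c (aromatic, H0) → no; 2× c (aromatic, H1) → match; 3× C (H0) → no; 2× C (H1) → no; 3× O (H0) → no; 1× S (H1) → no; 1× N (H2) → no; 1× O (H1) → no; 1× C (H3) → no.
That gives 2 matching atoms.

2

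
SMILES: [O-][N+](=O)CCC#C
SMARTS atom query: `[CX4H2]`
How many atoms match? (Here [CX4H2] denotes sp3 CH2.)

The query [CX4H2] means: sp3 carbon (X4) with exactly two hydrogens.
Check the 7 heavy atoms by environment: 2× C (H2, X4) → match; 1× C (H0, X2) → no; 1× C (H1, X2) → no; 1× N (charge +1, H0, X3) → no; 1× O (charge -1, H0, X1) → no; 1× O (H0, X1) → no.
That gives 2 matching atoms.

2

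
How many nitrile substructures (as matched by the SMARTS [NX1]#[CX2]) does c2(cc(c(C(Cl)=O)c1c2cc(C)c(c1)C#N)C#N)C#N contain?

3

[NX1]#[CX2] is the SMARTS for a nitrile: a nitrogen triple-bonded to a two-connected carbon.
The molecule carries 3 separate instances of a nitrile (-C#N) meeting every constraint; each maps to a distinct set of atoms, giving 3 matches.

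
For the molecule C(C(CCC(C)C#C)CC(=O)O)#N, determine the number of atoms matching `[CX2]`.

3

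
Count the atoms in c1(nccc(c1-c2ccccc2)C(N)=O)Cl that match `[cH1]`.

7

The query [cH1] means: aromatic carbon bearing exactly one hydrogen.
Check the 16 heavy atoms by environment: 1× n (aromatic, H0) → no; 4× c (aromatic, H0) → no; 7× c (aromatic, H1) → match; 1× C (H0) → no; 1× O (H0) → no; 1× N (H2) → no; 1× Cl (H0) → no.
That gives 7 matching atoms.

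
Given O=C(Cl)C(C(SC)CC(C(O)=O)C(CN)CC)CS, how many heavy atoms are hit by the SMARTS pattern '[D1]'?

8

The query [D1] means: atom with exactly one heavy-atom neighbour (degree 1).
Check the 19 heavy atoms by environment: 4× C (D2) → no; 6× C (D3) → no; 3× O (D1) → match; 1× S (D2) → no; 2× C (D1) → match; 1× N (D1) → match; 1× S (D1) → match; 1× Cl (D1) → match.
Summing the matching environments: 3 + 2 + 1 + 1 + 1 = 8 matching atoms.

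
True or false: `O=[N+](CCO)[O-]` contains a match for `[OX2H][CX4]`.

The pattern [OX2H][CX4] describes a hydroxyl oxygen bound to an sp3 (X4) carbon — an aliphatic alcohol.
The molecule carries a hydroxyl group (-OH), whose atoms satisfy every constraint of the query, so the pattern matches.

True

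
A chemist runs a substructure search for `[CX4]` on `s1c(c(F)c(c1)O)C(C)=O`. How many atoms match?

1

Check the 10 heavy atoms by environment: 1× s (aromatic, X2) → no; 4× c (aromatic, X3) → no; 1× F (X1) → no; 1× O (X2) → no; 1× C (X3) → no; 1× O (X1) → no; 1× C (X4) → match.
That gives 1 matching atom.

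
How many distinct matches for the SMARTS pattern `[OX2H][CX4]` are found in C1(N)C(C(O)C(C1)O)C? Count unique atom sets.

2

[OX2H][CX4] is the SMARTS for an aliphatic alcohol: a hydroxyl oxygen bound to an sp3 (X4) carbon.
The molecule carries 2 separate instances of a hydroxyl group (-OH) meeting every constraint; each maps to a distinct set of atoms, giving 2 matches.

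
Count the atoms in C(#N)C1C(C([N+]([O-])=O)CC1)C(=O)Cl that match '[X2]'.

The query [X2] means: any atom with exactly two total connections (bonds + H).
Check the 13 heavy atoms by environment: 5× C (X4) → no; 1× C (X3) → no; 2× O (X1) → no; 1× Cl (X1) → no; 1× C (X2) → match; 1× N (X1) → no; 1× N (charge +1, X3) → no; 1× O (charge -1, X1) → no.
That gives 1 matching atom.

1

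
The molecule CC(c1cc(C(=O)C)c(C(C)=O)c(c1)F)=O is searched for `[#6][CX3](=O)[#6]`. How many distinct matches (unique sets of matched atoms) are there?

3

[#6][CX3](=O)[#6] is the SMARTS for a ketone: a carbonyl carbon (no H) flanked by two carbons.
The molecule carries 3 separate instances of an acetyl/ketone group (-C(=O)CH3) meeting every constraint; each maps to a distinct set of atoms, giving 3 matches.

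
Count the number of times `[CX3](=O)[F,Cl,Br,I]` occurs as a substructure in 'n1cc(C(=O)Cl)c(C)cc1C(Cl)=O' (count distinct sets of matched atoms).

[CX3](=O)[F,Cl,Br,I] is the SMARTS for an acyl halide: a carbonyl carbon bonded to a halogen.
The molecule carries 2 separate instances of an acyl chloride (-C(=O)Cl) meeting every constraint; each maps to a distinct set of atoms, giving 2 matches.

2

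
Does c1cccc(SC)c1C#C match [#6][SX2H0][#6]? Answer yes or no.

The pattern [#6][SX2H0][#6] describes an aliphatic sulfur bridging two carbons with no H on the sulfur — a thioether.
The molecule carries a methylthio ether (-SCH3), whose atoms satisfy every constraint of the query, so the pattern matches.

Yes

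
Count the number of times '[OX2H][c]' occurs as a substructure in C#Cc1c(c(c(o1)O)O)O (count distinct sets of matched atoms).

[OX2H][c] is the SMARTS for a phenol: a hydroxyl oxygen attached to an aromatic carbon.
The molecule carries 3 separate instances of a hydroxyl group (-OH) meeting every constraint; each maps to a distinct set of atoms, giving 3 matches.

3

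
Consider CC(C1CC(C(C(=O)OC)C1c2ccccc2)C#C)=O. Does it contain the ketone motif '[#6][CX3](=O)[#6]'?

Yes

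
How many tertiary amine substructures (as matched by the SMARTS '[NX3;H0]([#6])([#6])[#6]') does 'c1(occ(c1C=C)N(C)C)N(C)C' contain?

2

[NX3;H0]([#6])([#6])[#6] is the SMARTS for a tertiary amine: a trivalent nitrogen with no H, bonded to three carbons.
The molecule carries 2 separate instances of a dimethylamino group (-N(CH3)2) meeting every constraint; each maps to a distinct set of atoms, giving 2 matches.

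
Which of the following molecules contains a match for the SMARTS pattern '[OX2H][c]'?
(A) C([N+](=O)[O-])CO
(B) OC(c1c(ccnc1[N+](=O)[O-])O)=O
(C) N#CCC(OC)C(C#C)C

[OX2H][c] describes a hydroxyl oxygen attached to an aromatic carbon (a phenol).
(A) has a hydroxyl group (-OH) but the -OH is on an aliphatic carbon, not an aromatic c.
(B) contains a hydroxyl group (-OH), which satisfies every atom and bond constraint.
(C) has a methoxy ether (-OCH3) but the oxygen has H0, not H1.
So the answer is (B).

B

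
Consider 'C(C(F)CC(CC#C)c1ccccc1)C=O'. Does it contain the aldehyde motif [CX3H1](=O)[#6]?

Yes

The pattern [CX3H1](=O)[#6] describes an sp2 carbon with one H, double-bonded to O and single-bonded to carbon — an aldehyde.
The molecule carries an aldehyde (-CHO), whose atoms satisfy every constraint of the query, so the pattern matches.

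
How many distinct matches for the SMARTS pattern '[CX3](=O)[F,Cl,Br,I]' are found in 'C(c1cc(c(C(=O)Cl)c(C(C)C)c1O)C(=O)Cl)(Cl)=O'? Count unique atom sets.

3

[CX3](=O)[F,Cl,Br,I] is the SMARTS for an acyl halide: a carbonyl carbon bonded to a halogen.
The molecule carries 3 separate instances of an acyl chloride (-C(=O)Cl) meeting every constraint; each maps to a distinct set of atoms, giving 3 matches.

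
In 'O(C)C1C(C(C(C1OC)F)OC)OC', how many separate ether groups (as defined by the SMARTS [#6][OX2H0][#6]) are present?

4

[#6][OX2H0][#6] is the SMARTS for an ether: an aliphatic oxygen bridging two carbons with no H on the oxygen.
The molecule carries 4 separate instances of a methoxy ether (-OCH3) meeting every constraint; each maps to a distinct set of atoms, giving 4 matches.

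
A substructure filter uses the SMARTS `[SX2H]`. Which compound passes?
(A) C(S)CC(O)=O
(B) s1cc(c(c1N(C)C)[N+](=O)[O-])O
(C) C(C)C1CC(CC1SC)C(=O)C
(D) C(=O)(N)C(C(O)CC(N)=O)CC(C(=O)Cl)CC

[SX2H] describes an aliphatic sulfur with two connections, one being H (a thiol).
(A) contains a thiol (-SH), which satisfies every atom and bond constraint.
(B) has a hydroxyl group (-OH) but it is an -OH, not an -SH.
(C) has a methylthio ether (-SCH3) but the sulfur has H0 (bonded to two carbons), not H1.
(D) has a hydroxyl group (-OH) but it is an -OH, not an -SH.
So the answer is (A).

A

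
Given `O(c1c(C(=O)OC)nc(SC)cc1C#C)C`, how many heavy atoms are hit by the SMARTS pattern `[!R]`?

Check the 16 heavy atoms by environment: 1× n (aromatic, in 6-ring) → no; 5× c (aromatic, in 6-ring) → no; 1× S (acyclic) → match; 6× C (acyclic) → match; 3× O (acyclic) → match.
Summing the matching environments: 1 + 6 + 3 = 10 matching atoms.

10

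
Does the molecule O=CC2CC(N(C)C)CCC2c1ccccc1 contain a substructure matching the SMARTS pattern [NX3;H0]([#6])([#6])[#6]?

Yes

The pattern [NX3;H0]([#6])([#6])[#6] describes a trivalent nitrogen with no H, bonded to three carbons — a tertiary amine.
The molecule carries a dimethylamino group (-N(CH3)2), whose atoms satisfy every constraint of the query, so the pattern matches.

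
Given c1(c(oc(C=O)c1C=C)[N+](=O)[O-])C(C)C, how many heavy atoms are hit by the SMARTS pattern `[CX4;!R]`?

3

The query [CX4;!R] means: aliphatic carbon with four total connections, not in a ring.
Check the 15 heavy atoms by environment: 1× o (aromatic, X2, in 5-ring) → no; 4× c (aromatic, X3, in 5-ring) → no; 1× N (charge +1, X3, acyclic) → no; 1× O (charge -1, X1, acyclic) → no; 2× O (X1, acyclic) → no; 3× C (X3, acyclic) → no; 3× C (X4, acyclic) → match.
That gives 3 matching atoms.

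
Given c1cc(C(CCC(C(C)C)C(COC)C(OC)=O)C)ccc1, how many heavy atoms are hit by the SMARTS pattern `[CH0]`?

1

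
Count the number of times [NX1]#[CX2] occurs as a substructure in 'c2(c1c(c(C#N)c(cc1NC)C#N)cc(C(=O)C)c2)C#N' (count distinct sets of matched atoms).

[NX1]#[CX2] is the SMARTS for a nitrile: a nitrogen triple-bonded to a two-connected carbon.
The molecule carries 3 separate instances of a nitrile (-C#N) meeting every constraint; each maps to a distinct set of atoms, giving 3 matches.

3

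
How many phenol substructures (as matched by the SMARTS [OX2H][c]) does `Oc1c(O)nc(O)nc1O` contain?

4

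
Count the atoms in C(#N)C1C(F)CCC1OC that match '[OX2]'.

The query [OX2] means: aliphatic oxygen with two total connections — ether, hydroxyl, or ester single-bond O.
Check the 10 heavy atoms by environment: 6× C (X4) → no; 1× O (X2) → match; 1× C (X2) → no; 1× N (X1) → no; 1× F (X1) → no.
That gives 1 matching atom.

1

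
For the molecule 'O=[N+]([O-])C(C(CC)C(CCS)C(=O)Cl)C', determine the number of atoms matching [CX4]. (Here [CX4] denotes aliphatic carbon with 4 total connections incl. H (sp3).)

8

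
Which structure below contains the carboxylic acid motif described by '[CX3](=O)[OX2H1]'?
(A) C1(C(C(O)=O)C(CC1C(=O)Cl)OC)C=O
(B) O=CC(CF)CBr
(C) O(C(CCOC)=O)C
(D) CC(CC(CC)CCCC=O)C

[CX3](=O)[OX2H1] describes an sp2 carbon double-bonded to O and single-bonded to an -OH oxygen (a carboxylic acid).
(A) contains a carboxylic acid group (-C(=O)OH), which satisfies every atom and bond constraint.
(B) has an aldehyde (-CHO) but there is no singly-bonded oxygen on the carbonyl carbon.
(C) has a methyl-ester group (-C(=O)OCH3) but the singly-bonded O has no H (OX2H0, not OX2H1).
(D) has an aldehyde (-CHO) but there is no singly-bonded oxygen on the carbonyl carbon.
So the answer is (A).

A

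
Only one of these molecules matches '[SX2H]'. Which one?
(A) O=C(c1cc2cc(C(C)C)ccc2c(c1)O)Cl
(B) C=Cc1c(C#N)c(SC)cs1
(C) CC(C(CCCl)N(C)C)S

C

[SX2H] describes an aliphatic sulfur with two connections, one being H (a thiol).
(A) has a hydroxyl group (-OH) but it is an -OH, not an -SH.
(B) has a methylthio ether (-SCH3) but the sulfur has H0 (bonded to two carbons), not H1.
(C) contains a thiol (-SH), which satisfies every atom and bond constraint.
So the answer is (C).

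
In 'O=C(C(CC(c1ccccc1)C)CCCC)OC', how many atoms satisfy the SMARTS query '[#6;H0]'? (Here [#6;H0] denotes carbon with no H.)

2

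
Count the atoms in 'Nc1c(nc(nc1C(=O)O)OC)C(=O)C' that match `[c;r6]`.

4

The query [c;r6] means: aromatic carbon that belongs to a six-membered ring.
Check the 15 heavy atoms by environment: 2× n (aromatic, in 6-ring) → no; 4× c (aromatic, in 6-ring) → match; 1× N (acyclic) → no; 4× O (acyclic) → no; 4× C (acyclic) → no.
That gives 4 matching atoms.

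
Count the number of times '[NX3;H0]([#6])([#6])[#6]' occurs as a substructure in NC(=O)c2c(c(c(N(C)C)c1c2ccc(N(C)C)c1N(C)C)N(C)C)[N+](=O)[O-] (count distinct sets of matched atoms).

4

[NX3;H0]([#6])([#6])[#6] is the SMARTS for a tertiary amine: a trivalent nitrogen with no H, bonded to three carbons.
The molecule carries 4 separate instances of a dimethylamino group (-N(CH3)2) meeting every constraint; each maps to a distinct set of atoms, giving 4 matches.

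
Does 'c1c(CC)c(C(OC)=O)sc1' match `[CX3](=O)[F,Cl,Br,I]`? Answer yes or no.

No

The pattern [CX3](=O)[F,Cl,Br,I] describes a carbonyl carbon bonded to a halogen — an acyl halide.
The closest candidate here is a methyl-ester group (-C(=O)OCH3), but the carbonyl is bonded to -O-C, not to a halogen. No other fragment satisfies the full query, so there is no match.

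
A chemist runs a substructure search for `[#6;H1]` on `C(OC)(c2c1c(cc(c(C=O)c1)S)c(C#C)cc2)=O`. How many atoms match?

6

The query [#6;H1] means: any carbon bearing exactly one hydrogen.
Check the 19 heavy atoms by environment: 6× c (aromatic, H0) → no; 4× c (aromatic, H1) → match; 2× C (H0) → no; 3× O (H0) → no; 1× C (H3) → no; 2× C (H1) → match; 1× S (H1) → no.
Summing the matching environments: 4 + 2 = 6 matching atoms.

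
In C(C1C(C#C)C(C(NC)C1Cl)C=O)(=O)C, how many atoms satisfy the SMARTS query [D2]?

3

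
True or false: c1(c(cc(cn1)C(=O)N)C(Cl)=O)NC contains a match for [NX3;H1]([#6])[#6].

True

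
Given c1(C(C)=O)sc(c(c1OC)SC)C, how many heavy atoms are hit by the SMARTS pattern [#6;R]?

4

The query [#6;R] means: carbon that is part of a ring.
Check the 13 heavy atoms by environment: 1× s (aromatic, in 5-ring) → no; 4× c (aromatic, in 5-ring) → match; 2× O (acyclic) → no; 5× C (acyclic) → no; 1× S (acyclic) → no.
That gives 4 matching atoms.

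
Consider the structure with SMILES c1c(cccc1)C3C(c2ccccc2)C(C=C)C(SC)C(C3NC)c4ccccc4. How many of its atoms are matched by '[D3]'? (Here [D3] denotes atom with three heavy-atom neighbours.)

The query [D3] means: atom with exactly three heavy-atom neighbours.
Check the 30 heavy atoms by environment: 6× C (D3) → match; 1× S (D2) → no; 3× C (D1) → no; 3× c (aromatic, D3) → match; 15× c (aromatic, D2) → no; 1× N (D2) → no; 1× C (D2) → no.
Summing the matching environments: 6 + 3 = 9 matching atoms.

9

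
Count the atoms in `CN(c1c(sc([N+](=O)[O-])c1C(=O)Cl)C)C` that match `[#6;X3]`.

Check the 15 heavy atoms by environment: 1× s (aromatic, X2) → no; 4× c (aromatic, X3) → match; 1× N (X3) → no; 3× C (X4) → no; 1× N (charge +1, X3) → no; 1× O (charge -1, X1) → no; 2× O (X1) → no; 1× C (X3) → match; 1× Cl (X1) → no.
Summing the matching environments: 4 + 1 = 5 matching atoms.

5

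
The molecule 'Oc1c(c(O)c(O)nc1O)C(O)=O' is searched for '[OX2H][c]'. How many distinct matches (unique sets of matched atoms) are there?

[OX2H][c] is the SMARTS for a phenol: a hydroxyl oxygen attached to an aromatic carbon.
The molecule carries 4 separate instances of a hydroxyl group (-OH) meeting every constraint; each maps to a distinct set of atoms, giving 4 matches.

4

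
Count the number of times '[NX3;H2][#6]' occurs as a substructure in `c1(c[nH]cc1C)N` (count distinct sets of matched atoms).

1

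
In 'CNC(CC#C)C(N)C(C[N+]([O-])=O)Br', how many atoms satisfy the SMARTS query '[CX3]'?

0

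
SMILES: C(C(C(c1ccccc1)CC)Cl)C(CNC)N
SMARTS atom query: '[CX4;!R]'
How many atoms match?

8

The query [CX4;!R] means: aliphatic carbon with four total connections, not in a ring.
Check the 17 heavy atoms by environment: 8× C (X4, acyclic) → match; 1× Cl (X1, acyclic) → no; 2× N (X3, acyclic) → no; 6× c (aromatic, X3, in 6-ring) → no.
That gives 8 matching atoms.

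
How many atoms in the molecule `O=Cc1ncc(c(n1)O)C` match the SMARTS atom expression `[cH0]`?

The query [cH0] means: aromatic carbon with no attached hydrogen (substituted or ring-fusion).
Check the 10 heavy atoms by environment: 2× n (aromatic, H0) → no; 3× c (aromatic, H0) → match; 1× c (aromatic, H1) → no; 1× O (H1) → no; 1× C (H3) → no; 1× C (H1) → no; 1× O (H0) → no.
That gives 3 matching atoms.

3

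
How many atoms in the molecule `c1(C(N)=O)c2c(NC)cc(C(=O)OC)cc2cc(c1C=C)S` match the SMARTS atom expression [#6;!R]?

6

The query [#6;!R] means: carbon not in any ring.
Check the 22 heavy atoms by environment: 10× c (aromatic, in 6-ring) → no; 6× C (acyclic) → match; 3× O (acyclic) → no; 2× N (acyclic) → no; 1× S (acyclic) → no.
That gives 6 matching atoms.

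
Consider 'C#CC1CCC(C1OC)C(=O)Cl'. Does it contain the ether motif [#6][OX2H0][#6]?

The pattern [#6][OX2H0][#6] describes an aliphatic oxygen bridging two carbons with no H on the oxygen — an ether.
The molecule carries a methoxy ether (-OCH3), whose atoms satisfy every constraint of the query, so the pattern matches.

Yes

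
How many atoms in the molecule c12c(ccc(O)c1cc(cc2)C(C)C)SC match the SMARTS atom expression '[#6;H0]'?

5

Check the 16 heavy atoms by environment: 5× c (aromatic, H0) → match; 5× c (aromatic, H1) → no; 1× S (H0) → no; 3× C (H3) → no; 1× C (H1) → no; 1× O (H1) → no.
That gives 5 matching atoms.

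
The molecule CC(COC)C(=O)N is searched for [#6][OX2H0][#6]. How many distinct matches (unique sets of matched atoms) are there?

1

[#6][OX2H0][#6] is the SMARTS for an ether: an aliphatic oxygen bridging two carbons with no H on the oxygen.
Exactly one fragment in the molecule meets all constraints, giving 1 match.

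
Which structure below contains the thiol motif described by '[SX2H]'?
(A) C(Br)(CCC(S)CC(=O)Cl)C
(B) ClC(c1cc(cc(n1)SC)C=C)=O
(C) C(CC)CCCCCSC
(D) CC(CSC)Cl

A

[SX2H] describes an aliphatic sulfur with two connections, one being H (a thiol).
(A) contains a thiol (-SH), which satisfies every atom and bond constraint.
(B) has a methylthio ether (-SCH3) but the sulfur has H0 (bonded to two carbons), not H1.
(C) has a methylthio ether (-SCH3) but the sulfur has H0 (bonded to two carbons), not H1.
(D) has a methylthio ether (-SCH3) but the sulfur has H0 (bonded to two carbons), not H1.
So the answer is (A).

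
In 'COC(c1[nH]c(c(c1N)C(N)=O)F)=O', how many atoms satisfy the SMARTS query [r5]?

Check the 14 heavy atoms by environment: 1× n (aromatic, in 5-ring) → match; 4× c (aromatic, in 5-ring) → match; 3× C (acyclic) → no; 3× O (acyclic) → no; 2× N (acyclic) → no; 1× F (acyclic) → no.
Summing the matching environments: 1 + 4 = 5 matching atoms.

5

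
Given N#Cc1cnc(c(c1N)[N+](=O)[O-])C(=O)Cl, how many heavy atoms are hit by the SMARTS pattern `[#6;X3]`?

6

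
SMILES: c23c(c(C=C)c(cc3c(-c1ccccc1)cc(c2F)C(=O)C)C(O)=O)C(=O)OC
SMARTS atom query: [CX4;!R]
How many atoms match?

Check the 29 heavy atoms by environment: 16× c (aromatic, X3, in 6-ring) → no; 5× C (X3, acyclic) → no; 3× O (X1, acyclic) → no; 2× O (X2, acyclic) → no; 2× C (X4, acyclic) → match; 1× F (X1, acyclic) → no.
That gives 2 matching atoms.

2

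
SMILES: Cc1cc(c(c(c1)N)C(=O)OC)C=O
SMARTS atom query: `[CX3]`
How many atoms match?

Check the 14 heavy atoms by environment: 6× c (aromatic, X3) → no; 1× N (X3) → no; 2× C (X4) → no; 2× C (X3) → match; 2× O (X1) → no; 1× O (X2) → no.
That gives 2 matching atoms.

2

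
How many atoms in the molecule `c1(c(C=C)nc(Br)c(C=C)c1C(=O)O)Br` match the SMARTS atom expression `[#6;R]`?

5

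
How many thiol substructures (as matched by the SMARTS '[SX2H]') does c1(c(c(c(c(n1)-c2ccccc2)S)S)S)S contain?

[SX2H] is the SMARTS for a thiol: an aliphatic sulfur with two connections, one being H.
The molecule carries 4 separate instances of a thiol (-SH) meeting every constraint; each maps to a distinct set of atoms, giving 4 matches.

4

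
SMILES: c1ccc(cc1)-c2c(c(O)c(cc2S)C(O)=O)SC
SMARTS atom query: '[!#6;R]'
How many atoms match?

0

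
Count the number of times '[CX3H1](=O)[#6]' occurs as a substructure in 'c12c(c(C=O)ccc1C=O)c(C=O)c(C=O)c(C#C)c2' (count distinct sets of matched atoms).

[CX3H1](=O)[#6] is the SMARTS for an aldehyde: an sp2 carbon with one H, double-bonded to O and single-bonded to carbon.
The molecule carries 4 separate instances of an aldehyde (-CHO) meeting every constraint; each maps to a distinct set of atoms, giving 4 matches.

4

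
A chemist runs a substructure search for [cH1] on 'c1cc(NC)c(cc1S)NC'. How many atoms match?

3

The query [cH1] means: aromatic carbon bearing exactly one hydrogen.
Check the 11 heavy atoms by environment: 3× c (aromatic, H0) → no; 3× c (aromatic, H1) → match; 2× N (H1) → no; 2× C (H3) → no; 1× S (H1) → no.
That gives 3 matching atoms.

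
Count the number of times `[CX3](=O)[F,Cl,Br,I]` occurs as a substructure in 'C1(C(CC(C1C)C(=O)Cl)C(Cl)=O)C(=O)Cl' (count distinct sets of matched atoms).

3

[CX3](=O)[F,Cl,Br,I] is the SMARTS for an acyl halide: a carbonyl carbon bonded to a halogen.
The molecule carries 3 separate instances of an acyl chloride (-C(=O)Cl) meeting every constraint; each maps to a distinct set of atoms, giving 3 matches.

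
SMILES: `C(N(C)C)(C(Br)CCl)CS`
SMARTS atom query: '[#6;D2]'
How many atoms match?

The query [#6;D2] means: any carbon bonded to exactly two heavy atoms.
Check the 10 heavy atoms by environment: 2× C (D2) → match; 2× C (D3) → no; 1× Cl (D1) → no; 1× S (D1) → no; 1× Br (D1) → no; 1× N (D3) → no; 2× C (D1) → no.
That gives 2 matching atoms.

2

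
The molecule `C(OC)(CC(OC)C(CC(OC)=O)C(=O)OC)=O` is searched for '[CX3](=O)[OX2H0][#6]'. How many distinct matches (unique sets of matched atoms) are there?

3

[CX3](=O)[OX2H0][#6] is the SMARTS for an ester: a carbonyl carbon bonded to an oxygen that is itself bonded to carbon (no H on that O).
The molecule carries 3 separate instances of a methyl-ester group (-C(=O)OCH3) meeting every constraint; each maps to a distinct set of atoms, giving 3 matches.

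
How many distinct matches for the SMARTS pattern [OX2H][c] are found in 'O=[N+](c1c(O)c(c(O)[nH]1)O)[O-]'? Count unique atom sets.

[OX2H][c] is the SMARTS for a phenol: a hydroxyl oxygen attached to an aromatic carbon.
The molecule carries 3 separate instances of a hydroxyl group (-OH) meeting every constraint; each maps to a distinct set of atoms, giving 3 matches.

3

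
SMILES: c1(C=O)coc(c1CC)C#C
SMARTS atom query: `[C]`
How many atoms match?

5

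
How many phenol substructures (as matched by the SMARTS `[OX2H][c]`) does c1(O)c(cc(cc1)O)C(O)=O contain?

2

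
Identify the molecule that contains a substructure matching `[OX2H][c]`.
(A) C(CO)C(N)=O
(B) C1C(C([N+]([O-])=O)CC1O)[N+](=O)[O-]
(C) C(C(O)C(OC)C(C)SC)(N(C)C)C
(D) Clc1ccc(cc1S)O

D

[OX2H][c] describes a hydroxyl oxygen attached to an aromatic carbon (a phenol).
(A) has a hydroxyl group (-OH) but the -OH is on an aliphatic carbon, not an aromatic c.
(B) has a hydroxyl group (-OH) but the -OH is on an aliphatic carbon, not an aromatic c.
(C) has a hydroxyl group (-OH) but the -OH is on an aliphatic carbon, not an aromatic c.
(D) contains a hydroxyl group (-OH), which satisfies every atom and bond constraint.
So the answer is (D).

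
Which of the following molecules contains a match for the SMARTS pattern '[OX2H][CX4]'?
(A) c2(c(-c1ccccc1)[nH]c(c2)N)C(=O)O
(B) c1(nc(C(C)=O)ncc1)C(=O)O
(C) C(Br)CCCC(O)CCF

[OX2H][CX4] describes a hydroxyl oxygen bound to an sp3 (X4) carbon (an aliphatic alcohol).
(A) has a carboxylic acid group (-C(=O)OH) but the -OH is on a CX3 carbonyl carbon, not a CX4 carbon.
(B) has a carboxylic acid group (-C(=O)OH) but the -OH is on a CX3 carbonyl carbon, not a CX4 carbon.
(C) contains a hydroxyl group (-OH), which satisfies every atom and bond constraint.
So the answer is (C).

C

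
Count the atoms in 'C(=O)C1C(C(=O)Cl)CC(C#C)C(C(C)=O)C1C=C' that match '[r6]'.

6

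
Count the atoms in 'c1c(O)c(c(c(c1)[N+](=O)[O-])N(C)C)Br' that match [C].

2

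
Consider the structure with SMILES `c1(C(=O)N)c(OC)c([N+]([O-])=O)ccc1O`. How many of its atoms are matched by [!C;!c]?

7

The query [!C;!c] means: neither aliphatic nor aromatic carbon — same as [!#6].
Check the 15 heavy atoms by environment: 6× c (aromatic) → no; 4× O → match; 2× C → no; 1× N → match; 1× N (charge +1) → match; 1× O (charge -1) → match.
Summing the matching environments: 4 + 1 + 1 + 1 = 7 matching atoms.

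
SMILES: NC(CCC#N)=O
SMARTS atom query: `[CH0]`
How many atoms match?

2

The query [CH0] means: aliphatic carbon with no attached hydrogen.
Check the 7 heavy atoms by environment: 2× C (H2) → no; 2× C (H0) → match; 1× O (H0) → no; 1× N (H2) → no; 1× N (H0) → no.
That gives 2 matching atoms.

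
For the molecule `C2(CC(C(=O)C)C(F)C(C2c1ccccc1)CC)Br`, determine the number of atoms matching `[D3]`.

The query [D3] means: atom with exactly three heavy-atom neighbours.
Check the 19 heavy atoms by environment: 6× C (D3) → match; 2× C (D2) → no; 1× O (D1) → no; 2× C (D1) → no; 1× F (D1) → no; 1× c (aromatic, D3) → match; 5× c (aromatic, D2) → no; 1× Br (D1) → no.
Summing the matching environments: 6 + 1 = 7 matching atoms.

7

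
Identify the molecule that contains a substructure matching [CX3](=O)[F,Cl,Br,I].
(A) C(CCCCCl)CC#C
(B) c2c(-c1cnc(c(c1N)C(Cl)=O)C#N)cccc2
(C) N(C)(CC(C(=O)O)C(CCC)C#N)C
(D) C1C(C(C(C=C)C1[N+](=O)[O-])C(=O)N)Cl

[CX3](=O)[F,Cl,Br,I] describes a carbonyl carbon bonded to a halogen (an acyl halide).
(A) has a chloro substituent but the Cl is not on a carbonyl carbon.
(B) contains an acyl chloride (-C(=O)Cl), which satisfies every atom and bond constraint.
(C) has a carboxylic acid group (-C(=O)OH) but the carbonyl is bonded to -OH, not to a halogen.
(D) has a chloro substituent but the Cl is not on a carbonyl carbon.
So the answer is (B).

B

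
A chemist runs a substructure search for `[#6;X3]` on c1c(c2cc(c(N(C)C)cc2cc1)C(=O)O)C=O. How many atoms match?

The query [#6;X3] means: any carbon (aromatic or not) with three total connections.
Check the 18 heavy atoms by environment: 10× c (aromatic, X3) → match; 1× N (X3) → no; 2× C (X4) → no; 2× C (X3) → match; 2× O (X1) → no; 1× O (X2) → no.
Summing the matching environments: 10 + 2 = 12 matching atoms.

12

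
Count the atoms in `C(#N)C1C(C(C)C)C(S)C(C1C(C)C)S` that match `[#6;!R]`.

7

The query [#6;!R] means: carbon not in any ring.
Check the 15 heavy atoms by environment: 5× C (in 5-ring) → no; 7× C (acyclic) → match; 2× S (acyclic) → no; 1× N (acyclic) → no.
That gives 7 matching atoms.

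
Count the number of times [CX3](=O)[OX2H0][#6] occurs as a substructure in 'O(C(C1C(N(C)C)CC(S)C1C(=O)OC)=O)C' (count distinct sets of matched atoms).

[CX3](=O)[OX2H0][#6] is the SMARTS for an ester: a carbonyl carbon bonded to an oxygen that is itself bonded to carbon (no H on that O).
The molecule carries 2 separate instances of a methyl-ester group (-C(=O)OCH3) meeting every constraint; each maps to a distinct set of atoms, giving 2 matches.

2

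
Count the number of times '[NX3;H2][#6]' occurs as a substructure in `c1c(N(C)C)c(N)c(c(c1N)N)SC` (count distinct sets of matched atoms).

3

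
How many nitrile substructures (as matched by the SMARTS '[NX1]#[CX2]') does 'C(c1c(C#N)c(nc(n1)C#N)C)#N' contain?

3

[NX1]#[CX2] is the SMARTS for a nitrile: a nitrogen triple-bonded to a two-connected carbon.
The molecule carries 3 separate instances of a nitrile (-C#N) meeting every constraint; each maps to a distinct set of atoms, giving 3 matches.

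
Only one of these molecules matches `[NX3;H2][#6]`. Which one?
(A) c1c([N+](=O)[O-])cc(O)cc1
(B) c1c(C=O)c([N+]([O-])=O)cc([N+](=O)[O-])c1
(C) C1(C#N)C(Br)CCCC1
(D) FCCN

D

[NX3;H2][#6] describes a trivalent nitrogen with two H attached to carbon (a primary amine).
(A) has a nitro group (-[N+](=O)[O-]) but the nitrogen is [N+] with no H, not NX3H2.
(B) has a nitro group (-[N+](=O)[O-]) but the nitrogen is [N+] with no H, not NX3H2.
(C) has a nitrile (-C#N) but the nitrogen is NX1 (triple-bonded), not NX3 with two H.
(D) contains a primary amino group (-NH2), which satisfies every atom and bond constraint.
So the answer is (D).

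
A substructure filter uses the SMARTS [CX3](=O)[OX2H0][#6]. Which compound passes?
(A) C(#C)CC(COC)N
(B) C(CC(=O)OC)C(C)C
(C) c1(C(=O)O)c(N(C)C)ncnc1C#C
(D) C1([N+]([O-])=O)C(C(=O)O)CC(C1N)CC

[CX3](=O)[OX2H0][#6] describes a carbonyl carbon bonded to an oxygen that is itself bonded to carbon (no H on that O) (an ester).
(A) has a methoxy ether (-OCH3) but the ether oxygen is not adjacent to a C=O carbon.
(B) contains a methyl-ester group (-C(=O)OCH3), which satisfies every atom and bond constraint.
(C) has a carboxylic acid group (-C(=O)OH) but the singly-bonded O carries H (OX2H1, not H0).
(D) has a carboxylic acid group (-C(=O)OH) but the singly-bonded O carries H (OX2H1, not H0).
So the answer is (B).

B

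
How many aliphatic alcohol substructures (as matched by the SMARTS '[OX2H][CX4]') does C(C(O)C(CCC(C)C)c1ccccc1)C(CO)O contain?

3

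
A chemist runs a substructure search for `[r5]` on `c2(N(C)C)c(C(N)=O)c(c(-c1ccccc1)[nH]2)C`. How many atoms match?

5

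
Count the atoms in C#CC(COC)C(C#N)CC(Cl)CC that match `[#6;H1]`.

4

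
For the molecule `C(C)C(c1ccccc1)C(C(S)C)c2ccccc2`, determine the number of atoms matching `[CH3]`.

2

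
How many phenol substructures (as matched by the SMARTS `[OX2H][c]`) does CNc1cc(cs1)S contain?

0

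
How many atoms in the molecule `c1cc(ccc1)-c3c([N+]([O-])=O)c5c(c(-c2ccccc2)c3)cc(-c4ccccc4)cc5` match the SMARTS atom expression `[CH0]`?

0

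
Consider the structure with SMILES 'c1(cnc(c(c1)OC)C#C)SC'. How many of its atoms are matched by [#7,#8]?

Check the 12 heavy atoms by environment: 1× n (aromatic) → match; 5× c (aromatic) → no; 1× S → no; 4× C → no; 1× O → match.
Summing the matching environments: 1 + 1 = 2 matching atoms.

2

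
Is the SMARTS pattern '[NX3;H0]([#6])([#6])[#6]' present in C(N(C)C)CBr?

Yes

The pattern [NX3;H0]([#6])([#6])[#6] describes a trivalent nitrogen with no H, bonded to three carbons — a tertiary amine.
The molecule carries a dimethylamino group (-N(CH3)2), whose atoms satisfy every constraint of the query, so the pattern matches.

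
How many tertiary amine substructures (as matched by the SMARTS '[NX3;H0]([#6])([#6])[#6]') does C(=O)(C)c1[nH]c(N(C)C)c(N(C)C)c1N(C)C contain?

3

[NX3;H0]([#6])([#6])[#6] is the SMARTS for a tertiary amine: a trivalent nitrogen with no H, bonded to three carbons.
The molecule carries 3 separate instances of a dimethylamino group (-N(CH3)2) meeting every constraint; each maps to a distinct set of atoms, giving 3 matches.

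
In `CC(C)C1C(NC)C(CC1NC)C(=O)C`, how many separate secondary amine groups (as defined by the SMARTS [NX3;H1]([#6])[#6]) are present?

[NX3;H1]([#6])[#6] is the SMARTS for a secondary amine: a trivalent nitrogen with one H, bonded to two carbons.
The molecule carries 2 separate instances of an N-methylamino group (-NHCH3) meeting every constraint; each maps to a distinct set of atoms, giving 2 matches.

2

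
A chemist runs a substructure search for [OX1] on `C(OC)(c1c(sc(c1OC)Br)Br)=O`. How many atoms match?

The query [OX1] means: aliphatic oxygen with one total connection — typically a carbonyl =O or an oxide.
Check the 13 heavy atoms by environment: 1× s (aromatic, X2) → no; 4× c (aromatic, X3) → no; 1× C (X3) → no; 1× O (X1) → match; 2× O (X2) → no; 2× C (X4) → no; 2× Br (X1) → no.
That gives 1 matching atom.

1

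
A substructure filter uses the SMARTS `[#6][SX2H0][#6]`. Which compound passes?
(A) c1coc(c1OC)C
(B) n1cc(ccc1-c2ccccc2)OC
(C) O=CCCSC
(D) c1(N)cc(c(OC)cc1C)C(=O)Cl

[#6][SX2H0][#6] describes an aliphatic sulfur bridging two carbons with no H on the sulfur (a thioether).
(A) has a methoxy ether (-OCH3) but the bridging atom is O, not S.
(B) has a methoxy ether (-OCH3) but the bridging atom is O, not S.
(C) contains a methylthio ether (-SCH3), which satisfies every atom and bond constraint.
(D) has a methoxy ether (-OCH3) but the bridging atom is O, not S.
So the answer is (C).

C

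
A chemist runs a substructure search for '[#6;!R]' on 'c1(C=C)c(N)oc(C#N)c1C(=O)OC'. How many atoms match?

5

Check the 14 heavy atoms by environment: 1× o (aromatic, in 5-ring) → no; 4× c (aromatic, in 5-ring) → no; 5× C (acyclic) → match; 2× N (acyclic) → no; 2× O (acyclic) → no.
That gives 5 matching atoms.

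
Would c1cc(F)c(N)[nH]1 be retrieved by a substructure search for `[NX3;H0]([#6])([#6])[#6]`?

The pattern [NX3;H0]([#6])([#6])[#6] describes a trivalent nitrogen with no H, bonded to three carbons — a tertiary amine.
The closest candidate here is a primary amino group (-NH2), but the nitrogen has H2, not H0 with three carbons. No other fragment satisfies the full query, so there is no match.

No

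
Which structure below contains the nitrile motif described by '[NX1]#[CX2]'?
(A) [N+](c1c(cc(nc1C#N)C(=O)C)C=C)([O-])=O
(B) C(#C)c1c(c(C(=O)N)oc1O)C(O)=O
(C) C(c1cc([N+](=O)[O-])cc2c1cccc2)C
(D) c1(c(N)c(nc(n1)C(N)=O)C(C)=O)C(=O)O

[NX1]#[CX2] describes a nitrogen triple-bonded to a two-connected carbon (a nitrile).
(A) contains a nitrile (-C#N), which satisfies every atom and bond constraint.
(B) has a primary amide (-C(=O)NH2) but the nitrogen is NX3, not NX1.
(C) has a nitro group (-[N+](=O)[O-]) but there is no C#N triple bond.
(D) has a primary amide (-C(=O)NH2) but the nitrogen is NX3, not NX1.
So the answer is (A).

A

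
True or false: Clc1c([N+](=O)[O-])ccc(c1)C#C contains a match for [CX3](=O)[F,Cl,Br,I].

The pattern [CX3](=O)[F,Cl,Br,I] describes a carbonyl carbon bonded to a halogen — an acyl halide.
The closest candidate here is a chloro substituent, but the Cl is not on a carbonyl carbon. No other fragment satisfies the full query, so there is no match.

False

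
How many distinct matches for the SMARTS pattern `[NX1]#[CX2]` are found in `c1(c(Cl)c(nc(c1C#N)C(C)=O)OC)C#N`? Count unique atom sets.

[NX1]#[CX2] is the SMARTS for a nitrile: a nitrogen triple-bonded to a two-connected carbon.
The molecule carries 2 separate instances of a nitrile (-C#N) meeting every constraint; each maps to a distinct set of atoms, giving 2 matches.

2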